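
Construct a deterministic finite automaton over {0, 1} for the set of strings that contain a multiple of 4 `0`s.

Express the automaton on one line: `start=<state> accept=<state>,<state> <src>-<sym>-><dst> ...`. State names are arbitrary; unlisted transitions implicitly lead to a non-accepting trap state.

The only thing that matters is how many `0`s have appeared, reduced mod 4. Use one state per residue: S0 for 0, …, S3 for 3. Reading `0` moves to the next residue; anything else stays put. S0 is accepting.
        0   1  
>* S0   S1  S0 
   S1   S2  S1 
   S2   S3  S2 
   S3   S0  S3 
(> = start, * = accepting)

start=S0 accept=S0 S0-0->S1 S0-1->S0 S1-0->S2 S1-1->S1 S2-0->S3 S2-1->S2 S3-0->S0 S3-1->S3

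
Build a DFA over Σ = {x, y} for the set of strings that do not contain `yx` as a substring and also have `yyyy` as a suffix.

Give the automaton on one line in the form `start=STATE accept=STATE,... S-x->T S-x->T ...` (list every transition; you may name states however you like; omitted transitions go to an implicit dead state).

start=q0 accept=q7 q0-x->q0 q0-y->q1 q1-x->q2 q1-y->q3 q2-x->q2 q2-y->q4 q3-x->q2 q3-y->q5 q4-x->q2 q4-y->q6 q5-x->q2 q5-y->q7 q6-x->q2 q6-y->q8 q7-x->q2 q7-y->q7 q8-x->q2 q8-y->q9 q9-x->q2 q9-y->q9

Handle the two conditions separately and then intersect. The first has 3 states tracking partial matches of the forbidden pattern `yx`; the second has 5 states tracking how much of the suffix `yyyy` has currently been matched. A product state is a pair (one from each), accepting exactly when both do.
With 10 states:
        x   y  
>  q0   q0  q1 
   q1   q2  q3 
   q2   q2  q4 
   q3   q2  q5 
   q4   q2  q6 
   q5   q2  q7 
   q6   q2  q8 
 * q7   q2  q7 
   q8   q2  q9 
   q9   q2  q9 
(> = start, * = accepting)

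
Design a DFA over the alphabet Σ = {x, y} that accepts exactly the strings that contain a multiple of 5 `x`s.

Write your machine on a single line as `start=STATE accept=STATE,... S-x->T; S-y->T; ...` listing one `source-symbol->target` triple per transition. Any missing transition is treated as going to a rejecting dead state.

start=q0; accept=q0; q0-x->q1; q0-y->q0; q1-x->q2; q1-y->q1; q2-x->q3; q2-y->q2; q3-x->q4; q3-y->q3; q4-x->q0; q4-y->q4

The only thing that matters is how many `x`s have appeared, reduced mod 5. Use one state per residue: q0 for 0, …, q4 for 4. Reading `x` moves to the next residue; anything else stays put. q0 is accepting.
A 5-state machine:
        x   y  
>* q0   q1  q0 
   q1   q2  q1 
   q2   q3  q2 
   q3   q4  q3 
   q4   q0  q4 
(> = start, * = accepting)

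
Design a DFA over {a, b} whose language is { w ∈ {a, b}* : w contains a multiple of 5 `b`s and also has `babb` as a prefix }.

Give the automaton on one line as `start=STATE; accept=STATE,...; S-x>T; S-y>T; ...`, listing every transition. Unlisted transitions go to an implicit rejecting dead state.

start=s0; accept=s7; s0-a>s1; s0-b>s2; s1-a>s1; s1-b>s1; s2-a>s3; s2-b>s1; s3-a>s1; s3-b>s4; s4-a>s1; s4-b>s5; s5-a>s5; s5-b>s6; s6-a>s6; s6-b>s7; s7-a>s7; s7-b>s8; s8-a>s8; s8-b>s9; s9-a>s9; s9-b>s5

Run two small machines in parallel and take their product. One (5 states) tracks the count of `b`s modulo 5; the other (6 states) tracks whether the input so far still matches the prefix `babb`. Each combined state is a pair, one component from each; accept when both components accept. Equivalent product states are then merged.
With 10 states:
        a   b  
>  s0   s1  s2 
   s1   s1  s1 
   s2   s3  s1 
   s3   s1  s4 
   s4   s1  s5 
   s5   s5  s6 
   s6   s6  s7 
 * s7   s7  s8 
   s8   s8  s9 
   s9   s9  s5 
(> = start, * = accepting)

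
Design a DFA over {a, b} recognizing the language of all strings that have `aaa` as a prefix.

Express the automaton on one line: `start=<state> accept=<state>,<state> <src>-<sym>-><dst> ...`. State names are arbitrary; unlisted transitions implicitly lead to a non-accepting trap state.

start=q0 accept=q3 q0-a->q1 q0-b->q4 q1-a->q2 q1-b->q4 q2-a->q3 q2-b->q4 q3-a->q3 q3-b->q3 q4-a->q4 q4-b->q4

Check the first 3 symbols one by one: q0 through q2 record how many have matched `aaa` so far; any wrong symbol goes to the dead state q4. After all 3 match we enter the accepting sink q3.
5 states suffice.
        a   b  
>  q0   q1  q4 
   q1   q2  q4 
   q2   q3  q4 
 * q3   q3  q3 
   q4   q4  q4 
(> = start, * = accepting)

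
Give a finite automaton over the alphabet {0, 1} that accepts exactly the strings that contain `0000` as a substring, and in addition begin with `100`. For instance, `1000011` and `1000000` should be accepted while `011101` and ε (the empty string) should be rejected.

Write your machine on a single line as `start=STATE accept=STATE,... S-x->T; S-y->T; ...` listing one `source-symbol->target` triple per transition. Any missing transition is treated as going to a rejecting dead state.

start=q0; accept=q7; q0-0->q1; q0-1->q2; q1-0->q1; q1-1->q1; q2-0->q3; q2-1->q1; q3-0->q4; q3-1->q1; q4-0->q5; q4-1->q6; q5-0->q7; q5-1->q6; q6-0->q8; q6-1->q6; q7-0->q7; q7-1->q7; q8-0->q4; q8-1->q6

Build one automaton per condition and run them in lockstep. The first has 5 states tracking whether and how much of `0000` has been seen; the second has 5 states tracking whether the input so far still matches the prefix `100`. A product state is a pair (one from each), accepting exactly when both do. Equivalent product states are then merged.
A 9-state machine:
        0   1  
>  q0   q1  q2 
   q1   q1  q1 
   q2   q3  q1 
   q3   q4  q1 
   q4   q5  q6 
   q5   q7  q6 
   q6   q8  q6 
 * q7   q7  q7 
   q8   q4  q6 
(> = start, * = accepting)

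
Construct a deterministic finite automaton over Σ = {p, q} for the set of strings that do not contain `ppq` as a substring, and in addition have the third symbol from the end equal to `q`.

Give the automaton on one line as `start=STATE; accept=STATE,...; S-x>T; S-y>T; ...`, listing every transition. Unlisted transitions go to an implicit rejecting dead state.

start=s0; accept=s6,s7,s8,s9; s0-p>s1; s0-q>s2; s1-p>s3; s1-q>s2; s2-p>s4; s2-q>s5; s3-p>s3; s3-q>s3; s4-p>s6; s4-q>s7; s5-p>s8; s5-q>s9; s6-p>s3; s6-q>s3; s7-p>s4; s7-q>s5; s8-p>s6; s8-q>s7; s9-p>s8; s9-q>s9

Build one automaton per condition and run them in lockstep. One (4 states) tracks partial matches of the forbidden pattern `ppq`; the other (15 states) tracks the last 3 symbols read. Each combined state is a pair, one component from each; accept when both components accept. Equivalent product states are then merged.
A 10-state machine:
        p   q  
>  s0   s1  s2 
   s1   s3  s2 
   s2   s4  s5 
   s3   s3  s3 
   s4   s6  s7 
   s5   s8  s9 
 * s6   s3  s3 
 * s7   s4  s5 
 * s8   s6  s7 
 * s9   s8  s9 
(> = start, * = accepting)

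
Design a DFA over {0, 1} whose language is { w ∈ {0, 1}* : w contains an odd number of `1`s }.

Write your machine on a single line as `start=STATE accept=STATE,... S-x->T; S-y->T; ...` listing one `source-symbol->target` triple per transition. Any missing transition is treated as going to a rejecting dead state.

start=S0; accept=S1; S0-0->S0; S0-1->S1; S1-0->S1; S1-1->S0

Keep the running count of `1`s modulo 2: each `1` advances along the cycle S0 → S1 → S0 while other symbols loop. Accept at S1.
With 2 states:
        0   1  
>  S0   S0  S1 
 * S1   S1  S0 
(> = start, * = accepting)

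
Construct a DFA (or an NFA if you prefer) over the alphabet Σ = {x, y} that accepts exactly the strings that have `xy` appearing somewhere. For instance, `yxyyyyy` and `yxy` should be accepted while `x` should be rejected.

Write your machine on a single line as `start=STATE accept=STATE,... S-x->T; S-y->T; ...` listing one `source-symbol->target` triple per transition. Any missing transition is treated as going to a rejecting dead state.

start=q0; accept=q2; q0-x->q1; q0-y->q0; q1-x->q1; q1-y->q2; q2-x->q2; q2-y->q2

States q0..q1 record the length of the longest prefix of `xy` that matches the current input suffix. Reaching q2 means `xy` has been seen, and we stay there forever. Accept from q2.
        x   y  
>  q0   q1  q0 
   q1   q1  q2 
 * q2   q2  q2 
(> = start, * = accepting)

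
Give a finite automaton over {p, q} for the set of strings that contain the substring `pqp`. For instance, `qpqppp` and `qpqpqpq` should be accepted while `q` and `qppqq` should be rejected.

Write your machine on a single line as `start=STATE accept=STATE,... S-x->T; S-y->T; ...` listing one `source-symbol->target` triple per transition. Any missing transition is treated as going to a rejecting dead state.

start=A; accept=D; A-p->B; A-q->A; B-p->B; B-q->C; C-p->D; C-q->A; D-p->D; D-q->D

States A..C record the length of the longest prefix of `pqp` that matches the current input suffix. Reaching D means `pqp` has been seen, and we stay there forever. Accept from D.
With 4 states:
       p  q 
>  A   B  A 
   B   B  C 
   C   D  A 
 * D   D  D 
(> = start, * = accepting)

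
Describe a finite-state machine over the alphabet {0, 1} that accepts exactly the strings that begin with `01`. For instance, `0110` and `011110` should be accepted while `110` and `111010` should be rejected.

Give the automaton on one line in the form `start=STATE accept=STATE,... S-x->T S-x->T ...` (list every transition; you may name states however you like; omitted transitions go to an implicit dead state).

Walk along `01` while the input agrees: from s0 take `0` to s1, and so on. Any deviation drops to the rejecting sink s3. Once s2 is reached the prefix is confirmed and every continuation is accepted.
A 4-state machine:
        0   1  
>  s0   s1  s3 
   s1   s3  s2 
 * s2   s2  s2 
   s3   s3  s3 
(> = start, * = accepting)

start=s0 accept=s2 s0-0->s1 s0-1->s3 s1-0->s3 s1-1->s2 s2-0->s2 s2-1->s2 s3-0->s3 s3-1->s3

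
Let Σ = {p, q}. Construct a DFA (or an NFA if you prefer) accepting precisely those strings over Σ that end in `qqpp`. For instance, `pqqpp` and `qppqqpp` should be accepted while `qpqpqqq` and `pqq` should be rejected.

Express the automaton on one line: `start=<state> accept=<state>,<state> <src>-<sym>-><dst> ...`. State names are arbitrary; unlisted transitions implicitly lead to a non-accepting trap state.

start=A accept=E A-p->A A-q->B B-p->A B-q->C C-p->D C-q->C D-p->E D-q->B E-p->A E-q->B

Remember how much of `qqpp` the current input suffix matches. State A means no match yet; B means the last symbol is `q`; C means the last 2 symbols are `qq`; D means the last 3 symbols are `qqp`; E means the last 4 symbols are `qqpp`. Only E accepts. On a mismatch, fall back to the longest proper suffix that is still a prefix of `qqpp`.
With 5 states:
       p  q 
>  A   A  B 
   B   A  C 
   C   D  C 
   D   E  B 
 * E   A  B 
(> = start, * = accepting)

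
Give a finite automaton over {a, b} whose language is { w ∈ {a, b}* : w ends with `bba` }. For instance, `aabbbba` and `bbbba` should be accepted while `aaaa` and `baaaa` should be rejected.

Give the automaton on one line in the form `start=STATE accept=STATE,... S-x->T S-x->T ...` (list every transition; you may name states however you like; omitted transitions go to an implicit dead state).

start=q0 accept=q3 q0-a->q0 q0-b->q1 q1-a->q0 q1-b->q2 q2-a->q3 q2-b->q2 q3-a->q0 q3-b->q1

Let each state record the length of the longest suffix of the input read so far that is also a prefix of `bba`. q1 means the last symbol is `b`; q2 means the last 2 symbols are `bb`; q3 means the last 3 symbols are `bba`. Accept only at q3, where the string currently ends in `bba`.
A 4-state machine:
        a   b  
>  q0   q0  q1 
   q1   q0  q2 
   q2   q3  q2 
 * q3   q0  q1 
(> = start, * = accepting)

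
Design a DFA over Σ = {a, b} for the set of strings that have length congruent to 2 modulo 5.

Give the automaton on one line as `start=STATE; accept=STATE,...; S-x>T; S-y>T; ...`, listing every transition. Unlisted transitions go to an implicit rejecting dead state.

Only the length mod 5 matters, so use a 5-cycle: from any state, every input symbol moves to the next state, wrapping q4 back to q0. Mark q2 accepting.
        a   b  
>  q0   q1  q1 
   q1   q2  q2 
 * q2   q3  q3 
   q3   q4  q4 
   q4   q0  q0 
(> = start, * = accepting)

start=q0; accept=q2; q0-a>q1; q0-b>q1; q1-a>q2; q1-b>q2; q2-a>q3; q2-b>q3; q3-a>q4; q3-b>q4; q4-a>q0; q4-b>q0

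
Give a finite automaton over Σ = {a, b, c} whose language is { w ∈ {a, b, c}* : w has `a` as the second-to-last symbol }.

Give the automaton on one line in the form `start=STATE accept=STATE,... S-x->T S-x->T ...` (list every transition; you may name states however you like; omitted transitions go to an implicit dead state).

A DFA must remember the last 2 symbols (since which symbol is second-to-last isn't known until the input ends). Use one state per possible window of the last ≤2 symbols; accept from those whose window starts with `a`.
          a    b    c  
>  s0     s1   s2   s3 
   s1     s4   s5   s6 
   s2     s7   s8   s9 
   s3    s10  s11  s12 
 * s4     s4   s5   s6 
 * s5     s7   s8   s9 
 * s6    s10  s11  s12 
   s7     s4   s5   s6 
   s8     s7   s8   s9 
   s9    s10  s11  s12 
   s10    s4   s5   s6 
   s11    s7   s8   s9 
   s12   s10  s11  s12 
(> = start, * = accepting)

start=s0 accept=s4,s5,s6 s0-a->s1 s0-b->s2 s0-c->s3 s1-a->s4 s1-b->s5 s1-c->s6 s2-a->s7 s2-b->s8 s2-c->s9 s3-a->s10 s3-b->s11 s3-c->s12 s4-a->s4 s4-b->s5 s4-c->s6 s5-a->s7 s5-b->s8 s5-c->s9 s6-a->s10 s6-b->s11 s6-c->s12 s7-a->s4 s7-b->s5 s7-c->s6 s8-a->s7 s8-b->s8 s8-c->s9 s9-a->s10 s9-b->s11 s9-c->s12 s10-a->s4 s10-b->s5 s10-c->s6 s11-a->s7 s11-b->s8 s11-c->s9 s12-a->s10 s12-b->s11 s12-c->s12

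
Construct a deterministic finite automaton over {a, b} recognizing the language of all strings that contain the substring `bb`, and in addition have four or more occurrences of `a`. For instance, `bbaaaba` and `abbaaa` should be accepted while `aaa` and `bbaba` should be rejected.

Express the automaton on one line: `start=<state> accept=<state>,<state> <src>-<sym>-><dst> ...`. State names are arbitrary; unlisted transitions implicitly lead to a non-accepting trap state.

Build one automaton per condition and run them in lockstep. The first has 3 states tracking whether and how much of `bb` has been seen; the second has 6 states tracking the count of `a`s, saturating at 5. A product state is a pair (one from each), accepting exactly when both do.
18 states suffice.
          a    b  
>  q0     q1   q2 
   q1     q3   q4 
   q2     q1   q5 
   q3     q6   q7 
   q4     q3   q8 
   q5     q8   q5 
   q6     q9  q10 
   q7     q6  q11 
   q8    q11   q8 
   q9    q12  q13 
   q10    q9  q14 
   q11   q14  q11 
   q12   q12  q15 
   q13   q12  q16 
   q14   q16  q14 
   q15   q12  q17 
 * q16   q17  q16 
 * q17   q17  q17 
(> = start, * = accepting)

start=q0 accept=q16,q17 q0-a->q1 q0-b->q2 q1-a->q3 q1-b->q4 q2-a->q1 q2-b->q5 q3-a->q6 q3-b->q7 q4-a->q3 q4-b->q8 q5-a->q8 q5-b->q5 q6-a->q9 q6-b->q10 q7-a->q6 q7-b->q11 q8-a->q11 q8-b->q8 q9-a->q12 q9-b->q13 q10-a->q9 q10-b->q14 q11-a->q14 q11-b->q11 q12-a->q12 q12-b->q15 q13-a->q12 q13-b->q16 q14-a->q16 q14-b->q14 q15-a->q12 q15-b->q17 q16-a->q17 q16-b->q16 q17-a->q17 q17-b->q17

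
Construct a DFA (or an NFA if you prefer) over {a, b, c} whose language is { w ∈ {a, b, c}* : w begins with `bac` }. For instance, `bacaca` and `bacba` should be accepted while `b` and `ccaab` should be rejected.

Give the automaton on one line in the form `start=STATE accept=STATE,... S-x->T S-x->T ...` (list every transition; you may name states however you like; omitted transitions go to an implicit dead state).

Walk along `bac` while the input agrees: from S0 take `b` to S1, and so on. Any deviation drops to the rejecting sink S4. Once S3 is reached the prefix is confirmed and every continuation is accepted.
5 states suffice.
        a   b   c  
>  S0   S4  S1  S4 
   S1   S2  S4  S4 
   S2   S4  S4  S3 
 * S3   S3  S3  S3 
   S4   S4  S4  S4 
(> = start, * = accepting)

start=S0 accept=S3 S0-a->S4 S0-b->S1 S0-c->S4 S1-a->S2 S1-b->S4 S1-c->S4 S2-a->S4 S2-b->S4 S2-c->S3 S3-a->S3 S3-b->S3 S3-c->S3 S4-a->S4 S4-b->S4 S4-c->S4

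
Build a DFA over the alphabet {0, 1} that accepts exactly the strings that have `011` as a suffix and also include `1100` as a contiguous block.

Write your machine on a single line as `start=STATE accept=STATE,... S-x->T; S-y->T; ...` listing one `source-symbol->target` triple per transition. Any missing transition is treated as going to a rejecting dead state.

start=S0; accept=S6; S0-0->S0; S0-1->S1; S1-0->S0; S1-1->S2; S2-0->S3; S2-1->S2; S3-0->S4; S3-1->S1; S4-0->S4; S4-1->S5; S5-0->S4; S5-1->S6; S6-0->S4; S6-1->S7; S7-0->S4; S7-1->S7

Run two small machines in parallel and take their product. The first has 4 states tracking how much of the suffix `011` has currently been matched; the second has 5 states tracking whether and how much of `1100` has been seen. A product state is a pair (one from each), accepting exactly when both do. Equivalent product states are then merged.
With 8 states:
        0   1  
>  S0   S0  S1 
   S1   S0  S2 
   S2   S3  S2 
   S3   S4  S1 
   S4   S4  S5 
   S5   S4  S6 
 * S6   S4  S7 
   S7   S4  S7 
(> = start, * = accepting)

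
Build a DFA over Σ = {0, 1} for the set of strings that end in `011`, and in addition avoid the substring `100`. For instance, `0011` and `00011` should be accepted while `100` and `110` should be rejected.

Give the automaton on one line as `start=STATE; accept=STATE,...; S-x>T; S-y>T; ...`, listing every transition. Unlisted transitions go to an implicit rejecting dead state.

Run two small machines in parallel and take their product. One (4 states) tracks how much of the suffix `011` has currently been matched; the other (4 states) tracks partial matches of the forbidden pattern `100`. Each combined state is a pair, one component from each; accept when both components accept. After merging equivalent states the machine shrinks.
With 7 states:
        0   1  
>  q0   q1  q2 
   q1   q1  q3 
   q2   q4  q2 
   q3   q4  q5 
   q4   q6  q3 
 * q5   q4  q2 
   q6   q6  q6 
(> = start, * = accepting)

start=q0; accept=q5; q0-0>q1; q0-1>q2; q1-0>q1; q1-1>q3; q2-0>q4; q2-1>q2; q3-0>q4; q3-1>q5; q4-0>q6; q4-1>q3; q5-0>q4; q5-1>q2; q6-0>q6; q6-1>q6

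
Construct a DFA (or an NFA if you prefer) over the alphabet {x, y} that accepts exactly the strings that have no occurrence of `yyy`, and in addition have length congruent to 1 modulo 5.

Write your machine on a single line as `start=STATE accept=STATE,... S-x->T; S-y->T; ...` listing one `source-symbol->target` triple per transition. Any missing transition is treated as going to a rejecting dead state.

start=S0; accept=S1,S2,S17; S0-x->S1; S0-y->S2; S1-x->S3; S1-y->S4; S2-x->S3; S2-y->S5; S3-x->S6; S3-y->S7; S4-x->S6; S4-y->S8; S5-x->S6; S5-y->S9; S6-x->S10; S6-y->S11; S7-x->S10; S7-y->S12; S8-x->S10; S8-y->S13; S9-x->S13; S9-y->S13; S10-x->S0; S10-y->S14; S11-x->S0; S11-y->S15; S12-x->S0; S12-y->S16; S13-x->S16; S13-y->S16; S14-x->S1; S14-y->S17; S15-x->S1; S15-y->S18; S16-x->S18; S16-y->S18; S17-x->S3; S17-y->S19; S18-x->S19; S18-y->S19; S19-x->S9; S19-y->S9

Build one automaton per condition and run them in lockstep. The first has 4 states tracking partial matches of the forbidden pattern `yyy`; the second has 5 states tracking the input length modulo 5. A product state is a pair (one from each), accepting exactly when both do.
20 states suffice.
          x    y  
>  S0     S1   S2 
 * S1     S3   S4 
 * S2     S3   S5 
   S3     S6   S7 
   S4     S6   S8 
   S5     S6   S9 
   S6    S10  S11 
   S7    S10  S12 
   S8    S10  S13 
   S9    S13  S13 
   S10    S0  S14 
   S11    S0  S15 
   S12    S0  S16 
   S13   S16  S16 
   S14    S1  S17 
   S15    S1  S18 
   S16   S18  S18 
 * S17    S3  S19 
   S18   S19  S19 
   S19    S9   S9 
(> = start, * = accepting)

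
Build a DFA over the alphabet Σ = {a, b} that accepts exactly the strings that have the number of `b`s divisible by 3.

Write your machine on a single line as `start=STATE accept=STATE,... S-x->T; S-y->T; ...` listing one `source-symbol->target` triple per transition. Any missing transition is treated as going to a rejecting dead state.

The only thing that matters is how many `b`s have appeared, reduced mod 3. Use one state per residue: s0 for 0, …, s2 for 2. Reading `b` moves to the next residue; anything else stays put. s0 is accepting.
3 states suffice.
        a   b  
>* s0   s0  s1 
   s1   s1  s2 
   s2   s2  s0 
(> = start, * = accepting)

start=s0; accept=s0; s0-a->s0; s0-b->s1; s1-a->s1; s1-b->s2; s2-a->s2; s2-b->s0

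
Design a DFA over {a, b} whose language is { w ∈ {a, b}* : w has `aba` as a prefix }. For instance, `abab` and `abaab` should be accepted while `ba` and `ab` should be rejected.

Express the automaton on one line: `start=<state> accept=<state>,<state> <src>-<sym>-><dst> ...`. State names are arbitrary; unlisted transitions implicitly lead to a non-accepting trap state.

start=s0 accept=s3 s0-a->s1 s0-b->s4 s1-a->s4 s1-b->s2 s2-a->s3 s2-b->s4 s3-a->s3 s3-b->s3 s4-a->s4 s4-b->s4

Check the first 3 symbols one by one: s0 through s2 record how many have matched `aba` so far; any wrong symbol goes to the dead state s4. After all 3 match we enter the accepting sink s3.
A 5-state machine:
        a   b  
>  s0   s1  s4 
   s1   s4  s2 
   s2   s3  s4 
 * s3   s3  s3 
   s4   s4  s4 
(> = start, * = accepting)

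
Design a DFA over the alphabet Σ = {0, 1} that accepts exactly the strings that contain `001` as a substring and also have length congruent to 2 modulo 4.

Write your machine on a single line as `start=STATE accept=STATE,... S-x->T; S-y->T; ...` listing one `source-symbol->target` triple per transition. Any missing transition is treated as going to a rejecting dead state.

start=q0; accept=q15; q0-0->q1; q0-1->q2; q1-0->q3; q1-1->q4; q2-0->q5; q2-1->q4; q3-0->q6; q3-1->q7; q4-0->q8; q4-1->q9; q5-0->q6; q5-1->q9; q6-0->q10; q6-1->q11; q7-0->q11; q7-1->q11; q8-0->q10; q8-1->q0; q9-0->q12; q9-1->q0; q10-0->q13; q10-1->q14; q11-0->q14; q11-1->q14; q12-0->q13; q12-1->q2; q13-0->q3; q13-1->q15; q14-0->q15; q14-1->q15; q15-0->q7; q15-1->q7

Handle the two conditions separately and then intersect. One (4 states) tracks whether and how much of `001` has been seen; the other (4 states) tracks the input length modulo 4. Each combined state is a pair, one component from each; accept when both components accept.
With 16 states:
          0    1  
>  q0     q1   q2 
   q1     q3   q4 
   q2     q5   q4 
   q3     q6   q7 
   q4     q8   q9 
   q5     q6   q9 
   q6    q10  q11 
   q7    q11  q11 
   q8    q10   q0 
   q9    q12   q0 
   q10   q13  q14 
   q11   q14  q14 
   q12   q13   q2 
   q13    q3  q15 
   q14   q15  q15 
 * q15    q7   q7 
(> = start, * = accepting)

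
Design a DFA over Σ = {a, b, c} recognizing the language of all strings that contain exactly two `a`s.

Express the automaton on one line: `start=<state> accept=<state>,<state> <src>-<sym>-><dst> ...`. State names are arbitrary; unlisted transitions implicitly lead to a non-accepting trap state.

Only the number of `a`s matters, and only up to 3. Make a chain S0 → S1 → S2 → S3 advanced by each `a` (with S3 absorbing); every other symbol self-loops. The accepting set is {S2}.
        a   b   c  
>  S0   S1  S0  S0 
   S1   S2  S1  S1 
 * S2   S3  S2  S2 
   S3   S3  S3  S3 
(> = start, * = accepting)

start=S0 accept=S2 S0-a->S1 S0-b->S0 S0-c->S0 S1-a->S2 S1-b->S1 S1-c->S1 S2-a->S3 S2-b->S2 S2-c->S2 S3-a->S3 S3-b->S3 S3-c->S3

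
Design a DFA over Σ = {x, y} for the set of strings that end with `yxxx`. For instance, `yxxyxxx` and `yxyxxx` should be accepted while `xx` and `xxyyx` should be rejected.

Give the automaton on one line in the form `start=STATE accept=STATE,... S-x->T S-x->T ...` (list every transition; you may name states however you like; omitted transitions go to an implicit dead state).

Let each state record the length of the longest suffix of the input read so far that is also a prefix of `yxxx`. s1 means the last symbol is `y`; s2 means the last 2 symbols are `yx`; s3 means the last 3 symbols are `yxx`; s4 means the last 4 symbols are `yxxx`. Accept only at s4, where the string currently ends in `yxxx`.
        x   y  
>  s0   s0  s1 
   s1   s2  s1 
   s2   s3  s1 
   s3   s4  s1 
 * s4   s0  s1 
(> = start, * = accepting)

start=s0 accept=s4 s0-x->s0 s0-y->s1 s1-x->s2 s1-y->s1 s2-x->s3 s2-y->s1 s3-x->s4 s3-y->s1 s4-x->s0 s4-y->s1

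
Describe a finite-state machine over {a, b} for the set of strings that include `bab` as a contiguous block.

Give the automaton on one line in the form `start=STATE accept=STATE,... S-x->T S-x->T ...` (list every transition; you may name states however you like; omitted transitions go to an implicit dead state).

States s0..s2 record the length of the longest prefix of `bab` that matches the current input suffix. Reaching s3 means `bab` has been seen, and we stay there forever. Accept from s3.
With 4 states:
        a   b  
>  s0   s0  s1 
   s1   s2  s1 
   s2   s0  s3 
 * s3   s3  s3 
(> = start, * = accepting)

start=s0 accept=s3 s0-a->s0 s0-b->s1 s1-a->s2 s1-b->s1 s2-a->s0 s2-b->s3 s3-a->s3 s3-b->s3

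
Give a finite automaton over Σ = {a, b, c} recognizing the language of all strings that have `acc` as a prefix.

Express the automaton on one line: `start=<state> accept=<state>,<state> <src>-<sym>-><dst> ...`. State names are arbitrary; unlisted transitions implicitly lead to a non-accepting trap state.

Walk along `acc` while the input agrees: from q0 take `a` to q1, and so on. Any deviation drops to the rejecting sink q4. Once q3 is reached the prefix is confirmed and every continuation is accepted.
5 states suffice.
        a   b   c  
>  q0   q1  q4  q4 
   q1   q4  q4  q2 
   q2   q4  q4  q3 
 * q3   q3  q3  q3 
   q4   q4  q4  q4 
(> = start, * = accepting)

start=q0 accept=q3 q0-a->q1 q0-b->q4 q0-c->q4 q1-a->q4 q1-b->q4 q1-c->q2 q2-a->q4 q2-b->q4 q2-c->q3 q3-a->q3 q3-b->q3 q3-c->q3 q4-a->q4 q4-b->q4 q4-c->q4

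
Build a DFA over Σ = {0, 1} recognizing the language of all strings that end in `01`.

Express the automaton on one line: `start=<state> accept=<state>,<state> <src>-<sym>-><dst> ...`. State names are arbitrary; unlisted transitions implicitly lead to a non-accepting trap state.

start=q0 accept=q2 q0-0->q1 q0-1->q0 q1-0->q1 q1-1->q2 q2-0->q1 q2-1->q0

Remember how much of `01` the current input suffix matches. State q0 means no match yet; q1 means the last symbol is `0`; q2 means the last 2 symbols are `01`. Only q2 accepts. On a mismatch, fall back to the longest proper suffix that is still a prefix of `01`.
A 3-state machine:
        0   1  
>  q0   q1  q0 
   q1   q1  q2 
 * q2   q1  q0 
(> = start, * = accepting)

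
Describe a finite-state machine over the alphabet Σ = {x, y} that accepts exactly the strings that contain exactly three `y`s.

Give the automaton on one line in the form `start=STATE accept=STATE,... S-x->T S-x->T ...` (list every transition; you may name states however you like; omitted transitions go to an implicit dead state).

start=q0 accept=q3 q0-x->q0 q0-y->q1 q1-x->q1 q1-y->q2 q2-x->q2 q2-y->q3 q3-x->q3 q3-y->q4 q4-x->q4 q4-y->q4

Count `y`s, saturating at 4: states q0 through q3 mean 0 through 3 `y`s seen; q4 means more than 3. Each `y` increments (capped at q4); other symbols loop. Accept from {q3}.
With 5 states:
        x   y  
>  q0   q0  q1 
   q1   q1  q2 
   q2   q2  q3 
 * q3   q3  q4 
   q4   q4  q4 
(> = start, * = accepting)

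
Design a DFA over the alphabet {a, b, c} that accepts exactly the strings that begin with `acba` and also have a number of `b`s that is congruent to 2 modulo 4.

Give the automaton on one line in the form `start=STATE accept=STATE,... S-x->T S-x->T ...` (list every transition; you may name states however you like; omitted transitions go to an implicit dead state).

Handle the two conditions separately and then intersect. One (6 states) tracks whether the input so far still matches the prefix `acba`; the other (4 states) tracks the count of `b`s modulo 4. Each combined state is a pair, one component from each; accept when both components accept. Equivalent product states are then merged.
With 9 states:
        a   b   c  
>  q0   q1  q2  q2 
   q1   q2  q2  q3 
   q2   q2  q2  q2 
   q3   q2  q4  q2 
   q4   q5  q2  q2 
   q5   q5  q6  q5 
 * q6   q6  q7  q6 
   q7   q7  q8  q7 
   q8   q8  q5  q8 
(> = start, * = accepting)

start=q0 accept=q6 q0-a->q1 q0-b->q2 q0-c->q2 q1-a->q2 q1-b->q2 q1-c->q3 q2-a->q2 q2-b->q2 q2-c->q2 q3-a->q2 q3-b->q4 q3-c->q2 q4-a->q5 q4-b->q2 q4-c->q2 q5-a->q5 q5-b->q6 q5-c->q5 q6-a->q6 q6-b->q7 q6-c->q6 q7-a->q7 q7-b->q8 q7-c->q7 q8-a->q8 q8-b->q5 q8-c->q8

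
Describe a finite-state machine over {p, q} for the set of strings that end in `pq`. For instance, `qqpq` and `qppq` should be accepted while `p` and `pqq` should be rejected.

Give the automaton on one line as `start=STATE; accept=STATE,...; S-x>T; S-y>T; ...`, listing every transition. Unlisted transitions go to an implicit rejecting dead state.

start=S0; accept=S2; S0-p>S1; S0-q>S0; S1-p>S1; S1-q>S2; S2-p>S1; S2-q>S0

Remember how much of `pq` the current input suffix matches. State S0 means no match yet; S1 means the last symbol is `p`; S2 means the last 2 symbols are `pq`. Only S2 accepts. On a mismatch, fall back to the longest proper suffix that is still a prefix of `pq`.
A 3-state machine:
        p   q  
>  S0   S1  S0 
   S1   S1  S2 
 * S2   S1  S0 
(> = start, * = accepting)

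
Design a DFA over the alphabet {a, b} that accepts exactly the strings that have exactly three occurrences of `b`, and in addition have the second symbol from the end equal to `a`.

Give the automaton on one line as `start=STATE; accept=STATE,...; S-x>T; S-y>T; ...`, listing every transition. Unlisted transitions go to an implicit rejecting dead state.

Run two small machines in parallel and take their product. The first has 5 states tracking the count of `b`s, saturating at 4; the second has 7 states tracking the last 2 symbols read. A product state is a pair (one from each), accepting exactly when both do.
19 states suffice.
          a    b  
>  q0     q1   q2 
   q1     q3   q4 
   q2     q5   q6 
   q3     q3   q4 
   q4     q5   q6 
   q5     q7   q8 
   q6     q9  q10 
   q7     q7   q8 
   q8     q9  q10 
   q9    q11  q12 
   q10   q13  q14 
   q11   q11  q12 
 * q12   q13  q14 
   q13   q15  q16 
   q14   q17  q14 
 * q15   q15  q16 
   q16   q17  q14 
   q17   q18  q16 
   q18   q18  q16 
(> = start, * = accepting)

start=q0; accept=q12,q15; q0-a>q1; q0-b>q2; q1-a>q3; q1-b>q4; q2-a>q5; q2-b>q6; q3-a>q3; q3-b>q4; q4-a>q5; q4-b>q6; q5-a>q7; q5-b>q8; q6-a>q9; q6-b>q10; q7-a>q7; q7-b>q8; q8-a>q9; q8-b>q10; q9-a>q11; q9-b>q12; q10-a>q13; q10-b>q14; q11-a>q11; q11-b>q12; q12-a>q13; q12-b>q14; q13-a>q15; q13-b>q16; q14-a>q17; q14-b>q14; q15-a>q15; q15-b>q16; q16-a>q17; q16-b>q14; q17-a>q18; q17-b>q16; q18-a>q18; q18-b>q16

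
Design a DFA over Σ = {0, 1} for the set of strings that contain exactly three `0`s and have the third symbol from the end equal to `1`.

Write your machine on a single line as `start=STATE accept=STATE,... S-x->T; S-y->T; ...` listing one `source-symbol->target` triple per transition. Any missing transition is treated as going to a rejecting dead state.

Run two small machines in parallel and take their product. One (5 states) tracks the count of `0`s, saturating at 4; the other (15 states) tracks the last 3 symbols read. Each combined state is a pair, one component from each; accept when both components accept. After merging equivalent states the machine shrinks.
With 16 states:
       0  1 
>  A   B  A 
   B   C  D 
   C   E  F 
   D   G  D 
   E   H  I 
   F   J  K 
   G   L  F 
   H   H  H 
   I   H  M 
   J   H  N 
   K   O  K 
 * L   H  I 
   M   H  P 
 * N   H  M 
 * O   H  N 
 * P   H  P 
(> = start, * = accepting)

start=A; accept=L,N,O,P; A-0->B; A-1->A; B-0->C; B-1->D; C-0->E; C-1->F; D-0->G; D-1->D; E-0->H; E-1->I; F-0->J; F-1->K; G-0->L; G-1->F; H-0->H; H-1->H; I-0->H; I-1->M; J-0->H; J-1->N; K-0->O; K-1->K; L-0->H; L-1->I; M-0->H; M-1->P; N-0->H; N-1->M; O-0->H; O-1->N; P-0->H; P-1->P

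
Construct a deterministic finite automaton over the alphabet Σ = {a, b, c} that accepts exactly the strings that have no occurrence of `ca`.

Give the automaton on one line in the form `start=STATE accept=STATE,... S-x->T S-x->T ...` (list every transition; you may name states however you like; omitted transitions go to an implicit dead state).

This is the complement of 'contains `ca`'. Use the same substring-matching states — q0 through q2 holding how much of `ca` has just been matched — but flip the accepting set: everything except the trap q2 accepts.
With 3 states:
        a   b   c  
>* q0   q0  q0  q1 
 * q1   q2  q0  q1 
   q2   q2  q2  q2 
(> = start, * = accepting)

start=q0 accept=q0,q1 q0-a->q0 q0-b->q0 q0-c->q1 q1-a->q2 q1-b->q0 q1-c->q1 q2-a->q2 q2-b->q2 q2-c->q2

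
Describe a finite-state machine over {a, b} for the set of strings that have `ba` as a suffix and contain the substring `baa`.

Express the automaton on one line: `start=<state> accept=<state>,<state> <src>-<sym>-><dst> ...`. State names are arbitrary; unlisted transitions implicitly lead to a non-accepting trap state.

start=s0 accept=s5 s0-a->s0 s0-b->s1 s1-a->s2 s1-b->s1 s2-a->s3 s2-b->s1 s3-a->s3 s3-b->s4 s4-a->s5 s4-b->s4 s5-a->s3 s5-b->s4

Handle the two conditions separately and then intersect. One (3 states) tracks how much of the suffix `ba` has currently been matched; the other (4 states) tracks whether and how much of `baa` has been seen. Each combined state is a pair, one component from each; accept when both components accept.
6 states suffice.
        a   b  
>  s0   s0  s1 
   s1   s2  s1 
   s2   s3  s1 
   s3   s3  s4 
   s4   s5  s4 
 * s5   s3  s4 
(> = start, * = accepting)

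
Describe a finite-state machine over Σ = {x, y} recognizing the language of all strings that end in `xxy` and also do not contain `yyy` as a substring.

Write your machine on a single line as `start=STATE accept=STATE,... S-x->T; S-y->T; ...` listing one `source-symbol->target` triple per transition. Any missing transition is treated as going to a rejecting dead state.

Handle the two conditions separately and then intersect. The first has 4 states tracking how much of the suffix `xxy` has currently been matched; the second has 4 states tracking partial matches of the forbidden pattern `yyy`. A product state is a pair (one from each), accepting exactly when both do.
A 10-state machine:
        x   y  
>  s0   s1  s2 
   s1   s3  s2 
   s2   s1  s4 
   s3   s3  s5 
   s4   s1  s6 
 * s5   s1  s4 
   s6   s7  s6 
   s7   s8  s6 
   s8   s8  s9 
   s9   s7  s6 
(> = start, * = accepting)

start=s0; accept=s5; s0-x->s1; s0-y->s2; s1-x->s3; s1-y->s2; s2-x->s1; s2-y->s4; s3-x->s3; s3-y->s5; s4-x->s1; s4-y->s6; s5-x->s1; s5-y->s4; s6-x->s7; s6-y->s6; s7-x->s8; s7-y->s6; s8-x->s8; s8-y->s9; s9-x->s7; s9-y->s6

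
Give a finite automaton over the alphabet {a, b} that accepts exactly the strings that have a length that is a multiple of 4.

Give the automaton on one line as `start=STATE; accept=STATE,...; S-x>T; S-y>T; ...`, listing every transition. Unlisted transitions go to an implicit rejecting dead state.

Only the length mod 4 matters, so use a 4-cycle: from any state, every input symbol moves to the next state, wrapping s3 back to s0. Mark s0 accepting.
4 states suffice.
        a   b  
>* s0   s1  s1 
   s1   s2  s2 
   s2   s3  s3 
   s3   s0  s0 
(> = start, * = accepting)

start=s0; accept=s0; s0-a>s1; s0-b>s1; s1-a>s2; s1-b>s2; s2-a>s3; s2-b>s3; s3-a>s0; s3-b>s0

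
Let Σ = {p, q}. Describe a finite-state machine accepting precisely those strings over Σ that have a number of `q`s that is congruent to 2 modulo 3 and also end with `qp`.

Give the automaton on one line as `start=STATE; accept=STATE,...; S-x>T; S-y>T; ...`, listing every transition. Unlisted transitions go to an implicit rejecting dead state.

start=A; accept=D; A-p>A; A-q>B; B-p>B; B-q>C; C-p>D; C-q>A; D-p>E; D-q>A; E-p>E; E-q>A

Run two small machines in parallel and take their product. The first has 3 states tracking the count of `q`s modulo 3; the second has 3 states tracking how much of the suffix `qp` has currently been matched. A product state is a pair (one from each), accepting exactly when both do. Minimizing collapses redundant product states.
5 states suffice.
       p  q 
>  A   A  B 
   B   B  C 
   C   D  A 
 * D   E  A 
   E   E  A 
(> = start, * = accepting)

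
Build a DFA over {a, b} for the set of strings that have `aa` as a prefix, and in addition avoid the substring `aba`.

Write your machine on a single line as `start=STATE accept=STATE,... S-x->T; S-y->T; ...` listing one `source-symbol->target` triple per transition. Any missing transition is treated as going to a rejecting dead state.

Build one automaton per condition and run them in lockstep. One (4 states) tracks whether the input so far still matches the prefix `aa`; the other (4 states) tracks partial matches of the forbidden pattern `aba`. Each combined state is a pair, one component from each; accept when both components accept.
        a   b  
>  q0   q1  q2 
   q1   q3  q4 
   q2   q5  q2 
 * q3   q3  q6 
   q4   q7  q2 
   q5   q5  q4 
 * q6   q8  q9 
   q7   q7  q7 
   q8   q8  q8 
 * q9   q3  q9 
(> = start, * = accepting)

start=q0; accept=q3,q6,q9; q0-a->q1; q0-b->q2; q1-a->q3; q1-b->q4; q2-a->q5; q2-b->q2; q3-a->q3; q3-b->q6; q4-a->q7; q4-b->q2; q5-a->q5; q5-b->q4; q6-a->q8; q6-b->q9; q7-a->q7; q7-b->q7; q8-a->q8; q8-b->q8; q9-a->q3; q9-b->q9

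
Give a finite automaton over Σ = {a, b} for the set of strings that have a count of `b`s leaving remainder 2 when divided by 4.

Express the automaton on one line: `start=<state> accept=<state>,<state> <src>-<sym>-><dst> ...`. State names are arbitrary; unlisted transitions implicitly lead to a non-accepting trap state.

The only thing that matters is how many `b`s have appeared, reduced mod 4. Use one state per residue: S0 for 0, …, S3 for 3. Reading `b` moves to the next residue; anything else stays put. S2 is accepting.
With 4 states:
        a   b  
>  S0   S0  S1 
   S1   S1  S2 
 * S2   S2  S3 
   S3   S3  S0 
(> = start, * = accepting)

start=S0 accept=S2 S0-a->S0 S0-b->S1 S1-a->S1 S1-b->S2 S2-a->S2 S2-b->S3 S3-a->S3 S3-b->S0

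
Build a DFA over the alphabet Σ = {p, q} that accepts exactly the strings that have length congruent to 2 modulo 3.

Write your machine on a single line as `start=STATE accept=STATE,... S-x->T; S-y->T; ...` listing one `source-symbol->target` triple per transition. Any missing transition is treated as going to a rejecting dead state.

start=S0; accept=S2; S0-p->S1; S0-q->S1; S1-p->S2; S1-q->S2; S2-p->S0; S2-q->S0

Count input length modulo 3: every symbol advances one step around the cycle S0 → S1 → S2 → S0. Accept at S2.
With 3 states:
        p   q  
>  S0   S1  S1 
   S1   S2  S2 
 * S2   S0  S0 
(> = start, * = accepting)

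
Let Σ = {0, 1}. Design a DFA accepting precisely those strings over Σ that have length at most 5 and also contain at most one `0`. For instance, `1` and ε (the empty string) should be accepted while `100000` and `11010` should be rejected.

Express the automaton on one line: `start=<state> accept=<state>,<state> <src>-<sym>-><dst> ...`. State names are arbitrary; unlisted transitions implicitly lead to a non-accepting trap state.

Handle the two conditions separately and then intersect. One (7 states) tracks the input length, saturating at 6; the other (3 states) tracks the count of `0`s, saturating at 2. Each combined state is a pair, one component from each; accept when both components accept. Equivalent product states are then merged.
With 11 states:
       0  1 
>* A   B  C 
 * B   D  E 
 * C   E  F 
   D   D  D 
 * E   D  G 
 * F   G  H 
 * G   D  I 
 * H   I  J 
 * I   D  K 
 * J   K  K 
 * K   D  D 
(> = start, * = accepting)

start=A accept=A,B,C,E,F,G,H,I,J,K A-0->B A-1->C B-0->D B-1->E C-0->E C-1->F D-0->D D-1->D E-0->D E-1->G F-0->G F-1->H G-0->D G-1->I H-0->I H-1->J I-0->D I-1->K J-0->K J-1->K K-0->D K-1->D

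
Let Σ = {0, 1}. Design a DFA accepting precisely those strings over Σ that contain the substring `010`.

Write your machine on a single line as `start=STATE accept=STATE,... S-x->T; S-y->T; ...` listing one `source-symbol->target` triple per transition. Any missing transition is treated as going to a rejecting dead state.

start=q0; accept=q3; q0-0->q1; q0-1->q0; q1-0->q1; q1-1->q2; q2-0->q3; q2-1->q0; q3-0->q3; q3-1->q3

Track how much of `010` has been matched so far: state q0 is no progress, q3 is the absorbing accept state reached once `010` has occurred. Intermediate states record partial matches; on a mismatch, fall back to the longest reusable overlap.
A 4-state machine:
        0   1  
>  q0   q1  q0 
   q1   q1  q2 
   q2   q3  q0 
 * q3   q3  q3 
(> = start, * = accepting)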